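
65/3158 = 65/3158 = 0.02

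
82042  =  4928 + 77114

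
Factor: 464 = 2^4 * 29^1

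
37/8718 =37/8718 = 0.00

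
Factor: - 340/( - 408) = 2^ ( - 1) * 3^(  -  1 ) * 5^1=5/6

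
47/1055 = 47/1055 = 0.04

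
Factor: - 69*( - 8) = 2^3*3^1*23^1 = 552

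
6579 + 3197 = 9776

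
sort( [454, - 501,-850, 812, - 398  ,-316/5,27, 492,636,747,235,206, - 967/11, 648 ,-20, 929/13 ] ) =[-850,-501, - 398, - 967/11, - 316/5, - 20,27,929/13,206,  235, 454,492,636,648,747,  812] 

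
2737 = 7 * 391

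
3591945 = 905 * 3969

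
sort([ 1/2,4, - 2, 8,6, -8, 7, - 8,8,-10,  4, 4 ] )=[-10, - 8,-8, - 2,1/2,4, 4, 4,6,7, 8,8] 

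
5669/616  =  9 + 125/616 = 9.20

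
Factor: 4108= 2^2*13^1* 79^1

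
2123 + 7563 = 9686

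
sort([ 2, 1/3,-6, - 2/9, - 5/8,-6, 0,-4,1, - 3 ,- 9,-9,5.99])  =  [ - 9,-9, - 6, - 6, - 4, - 3,-5/8, - 2/9, 0 , 1/3, 1,2  ,  5.99]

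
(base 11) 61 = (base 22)31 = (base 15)47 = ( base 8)103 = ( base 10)67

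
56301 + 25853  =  82154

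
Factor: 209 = 11^1*19^1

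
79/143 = 79/143=0.55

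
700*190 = 133000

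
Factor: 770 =2^1*5^1*7^1 *11^1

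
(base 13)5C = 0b1001101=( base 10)77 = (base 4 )1031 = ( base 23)38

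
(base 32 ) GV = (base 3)202010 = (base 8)1037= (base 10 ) 543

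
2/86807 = 2/86807= 0.00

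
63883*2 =127766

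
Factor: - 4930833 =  - 3^1*17^1  *109^1*887^1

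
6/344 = 3/172 = 0.02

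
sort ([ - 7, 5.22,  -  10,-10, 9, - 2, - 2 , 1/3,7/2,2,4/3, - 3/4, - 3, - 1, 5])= [ - 10, - 10 , - 7, - 3, - 2, - 2 , - 1, - 3/4,1/3,4/3, 2 , 7/2, 5,  5.22 , 9]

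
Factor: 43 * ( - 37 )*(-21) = 33411 = 3^1*7^1*37^1*43^1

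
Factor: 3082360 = 2^3*5^1*263^1*293^1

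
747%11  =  10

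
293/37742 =293/37742 =0.01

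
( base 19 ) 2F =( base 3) 1222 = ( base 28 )1P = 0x35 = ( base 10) 53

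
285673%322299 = 285673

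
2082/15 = 138 + 4/5 = 138.80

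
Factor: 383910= 2^1 * 3^1*5^1*67^1*191^1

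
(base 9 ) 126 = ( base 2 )1101001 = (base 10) 105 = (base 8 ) 151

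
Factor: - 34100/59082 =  - 2^1*3^( - 1)*5^2*11^1*31^1 * 43^(-1)*229^( - 1 ) = - 17050/29541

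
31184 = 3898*8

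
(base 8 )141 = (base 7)166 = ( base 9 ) 117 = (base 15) 67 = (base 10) 97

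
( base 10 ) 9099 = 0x238B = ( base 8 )21613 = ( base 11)6922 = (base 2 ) 10001110001011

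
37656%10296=6768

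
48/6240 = 1/130  =  0.01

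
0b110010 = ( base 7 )101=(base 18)2e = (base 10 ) 50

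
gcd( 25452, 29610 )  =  126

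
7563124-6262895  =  1300229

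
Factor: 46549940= 2^2*5^1*2327497^1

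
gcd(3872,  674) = 2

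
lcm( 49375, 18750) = 1481250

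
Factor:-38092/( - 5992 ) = 89/14  =  2^(- 1) *7^(- 1 )*89^1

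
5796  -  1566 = 4230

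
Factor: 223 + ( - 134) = 89^1  =  89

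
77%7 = 0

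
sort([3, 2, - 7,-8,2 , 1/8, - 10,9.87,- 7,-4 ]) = [ - 10,-8,-7,-7,-4,1/8,  2, 2, 3,9.87] 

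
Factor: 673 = 673^1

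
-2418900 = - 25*96756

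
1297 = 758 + 539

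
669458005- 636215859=33242146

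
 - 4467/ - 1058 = 4467/1058=4.22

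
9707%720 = 347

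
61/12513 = 61/12513= 0.00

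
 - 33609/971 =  - 33609/971= -34.61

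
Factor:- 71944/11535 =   -  2^3*3^(-1 )*5^ ( - 1 )*17^1*23^2*769^( - 1 )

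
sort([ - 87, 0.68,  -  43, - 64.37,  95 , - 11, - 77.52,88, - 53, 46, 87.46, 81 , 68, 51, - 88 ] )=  [-88  ,  -  87 , - 77.52, - 64.37, -53,-43,-11, 0.68, 46, 51, 68 , 81, 87.46,88, 95]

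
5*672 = 3360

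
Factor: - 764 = -2^2*191^1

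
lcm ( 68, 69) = 4692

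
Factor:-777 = -3^1* 7^1*37^1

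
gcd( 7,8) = 1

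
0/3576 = 0=0.00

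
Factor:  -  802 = -2^1* 401^1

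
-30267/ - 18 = 3363/2 = 1681.50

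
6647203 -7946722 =  -  1299519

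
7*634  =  4438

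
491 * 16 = 7856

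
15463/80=15463/80 = 193.29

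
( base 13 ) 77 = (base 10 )98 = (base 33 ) 2W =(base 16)62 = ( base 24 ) 42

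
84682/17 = 4981 + 5/17 = 4981.29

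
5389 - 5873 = - 484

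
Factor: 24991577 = 13^1*1922429^1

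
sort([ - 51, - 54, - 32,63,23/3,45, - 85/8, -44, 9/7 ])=[ - 54,  -  51,  -  44, - 32,-85/8, 9/7, 23/3,45 , 63 ]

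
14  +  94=108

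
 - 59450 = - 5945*10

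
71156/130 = 35578/65 = 547.35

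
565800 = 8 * 70725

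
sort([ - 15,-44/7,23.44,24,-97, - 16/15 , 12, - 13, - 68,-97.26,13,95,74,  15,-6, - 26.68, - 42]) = [  -  97.26, - 97, - 68, - 42,  -  26.68, - 15, - 13, - 44/7, - 6, - 16/15,12,13, 15, 23.44,24,74,95 ]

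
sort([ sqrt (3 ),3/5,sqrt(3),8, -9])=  [-9,3/5,sqrt( 3),sqrt( 3),8] 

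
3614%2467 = 1147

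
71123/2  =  71123/2 =35561.50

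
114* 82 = 9348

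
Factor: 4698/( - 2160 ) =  - 87/40 = - 2^(-3)*3^1*5^( - 1 )*29^1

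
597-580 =17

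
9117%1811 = 62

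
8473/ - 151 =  - 8473/151 =- 56.11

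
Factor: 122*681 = 2^1*3^1*61^1*227^1=   83082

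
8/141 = 8/141 = 0.06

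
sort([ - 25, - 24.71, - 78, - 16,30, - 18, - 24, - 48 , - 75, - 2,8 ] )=[ -78, - 75 , - 48, - 25, - 24.71, -24, - 18, - 16, - 2, 8,30] 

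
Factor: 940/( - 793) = - 2^2*5^1*  13^(-1)*47^1 * 61^( - 1 ) 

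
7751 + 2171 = 9922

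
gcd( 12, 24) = 12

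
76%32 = 12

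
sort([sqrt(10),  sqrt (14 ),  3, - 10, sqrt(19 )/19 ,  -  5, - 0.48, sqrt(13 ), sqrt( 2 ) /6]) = [ - 10, - 5,  -  0.48,sqrt( 19)/19, sqrt( 2 ) /6,3, sqrt( 10),sqrt (13 ),  sqrt (14)]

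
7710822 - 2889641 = 4821181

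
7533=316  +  7217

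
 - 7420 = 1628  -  9048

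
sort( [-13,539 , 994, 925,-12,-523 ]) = [  -  523, - 13,- 12 , 539, 925, 994] 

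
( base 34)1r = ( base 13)49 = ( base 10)61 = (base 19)34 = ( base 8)75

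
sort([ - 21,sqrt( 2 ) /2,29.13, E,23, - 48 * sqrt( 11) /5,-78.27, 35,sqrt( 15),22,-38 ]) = [-78.27,  -  38, - 48*sqrt(11)/5,-21,sqrt( 2 ) /2,E,sqrt(15),22, 23,  29.13,  35 ]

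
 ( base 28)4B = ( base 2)1111011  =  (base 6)323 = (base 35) 3i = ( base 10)123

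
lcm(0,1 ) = 0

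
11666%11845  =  11666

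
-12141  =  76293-88434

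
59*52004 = 3068236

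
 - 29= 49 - 78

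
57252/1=57252 = 57252.00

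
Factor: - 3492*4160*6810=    - 2^9*3^3 * 5^2*13^1*97^1*227^1 = -  98926963200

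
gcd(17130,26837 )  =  571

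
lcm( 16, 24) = 48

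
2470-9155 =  - 6685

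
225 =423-198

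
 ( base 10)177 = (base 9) 216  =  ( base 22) 81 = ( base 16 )B1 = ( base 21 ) 89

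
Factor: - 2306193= -3^1*127^1*6053^1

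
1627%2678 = 1627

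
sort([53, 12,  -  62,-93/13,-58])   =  [ - 62, - 58, - 93/13 , 12, 53]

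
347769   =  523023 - 175254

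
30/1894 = 15/947= 0.02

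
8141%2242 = 1415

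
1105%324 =133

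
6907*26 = 179582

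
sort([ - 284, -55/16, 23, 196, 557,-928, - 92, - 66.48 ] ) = [ - 928, - 284, - 92, - 66.48 , - 55/16, 23, 196,  557] 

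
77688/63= 8632/7 = 1233.14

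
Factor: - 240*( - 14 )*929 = 3121440=2^5*3^1*5^1*7^1*929^1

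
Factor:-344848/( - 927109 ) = 2^4*7^1*37^( - 1)*3079^1*25057^( - 1)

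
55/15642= 5/1422= 0.00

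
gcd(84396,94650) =6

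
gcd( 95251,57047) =1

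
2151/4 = 537 + 3/4 =537.75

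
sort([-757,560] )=[ - 757,560]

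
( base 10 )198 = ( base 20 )9i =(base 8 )306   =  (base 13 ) 123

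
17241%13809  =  3432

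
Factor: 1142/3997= 2^1*7^( - 1 ) = 2/7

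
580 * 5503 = 3191740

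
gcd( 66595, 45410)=95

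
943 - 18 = 925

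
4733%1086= 389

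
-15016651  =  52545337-67561988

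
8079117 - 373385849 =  - 365306732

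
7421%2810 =1801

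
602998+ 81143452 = 81746450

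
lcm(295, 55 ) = 3245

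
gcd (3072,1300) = 4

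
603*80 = 48240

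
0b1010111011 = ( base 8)1273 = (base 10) 699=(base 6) 3123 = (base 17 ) 272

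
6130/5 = 1226=1226.00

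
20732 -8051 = 12681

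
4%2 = 0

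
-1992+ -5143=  - 7135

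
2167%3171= 2167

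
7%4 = 3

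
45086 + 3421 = 48507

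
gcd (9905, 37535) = 5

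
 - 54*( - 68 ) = 3672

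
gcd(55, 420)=5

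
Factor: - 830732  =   - 2^2*7^1 *29669^1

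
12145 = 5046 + 7099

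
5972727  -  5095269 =877458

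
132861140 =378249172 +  - 245388032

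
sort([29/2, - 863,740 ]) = [- 863, 29/2 , 740] 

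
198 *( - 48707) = - 9643986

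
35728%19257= 16471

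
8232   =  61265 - 53033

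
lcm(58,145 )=290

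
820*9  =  7380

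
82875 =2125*39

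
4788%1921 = 946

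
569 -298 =271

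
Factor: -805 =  - 5^1*7^1*23^1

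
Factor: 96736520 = 2^3*5^1*389^1*6217^1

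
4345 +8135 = 12480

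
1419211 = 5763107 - 4343896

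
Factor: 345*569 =3^1*5^1*23^1*569^1=196305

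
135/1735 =27/347=0.08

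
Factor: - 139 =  - 139^1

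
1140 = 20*57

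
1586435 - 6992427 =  - 5405992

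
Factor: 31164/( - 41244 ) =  - 371/491 = - 7^1*53^1*491^ (  -  1 )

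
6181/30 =6181/30 =206.03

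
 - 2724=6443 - 9167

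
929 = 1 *929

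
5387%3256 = 2131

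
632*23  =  14536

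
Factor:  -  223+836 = 613^1  =  613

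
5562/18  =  309 = 309.00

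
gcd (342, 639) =9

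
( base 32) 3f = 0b1101111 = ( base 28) 3R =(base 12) 93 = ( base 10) 111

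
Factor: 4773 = 3^1*37^1*43^1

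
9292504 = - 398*( - 23348 ) 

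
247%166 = 81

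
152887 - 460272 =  - 307385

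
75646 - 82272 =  - 6626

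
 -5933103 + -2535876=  - 8468979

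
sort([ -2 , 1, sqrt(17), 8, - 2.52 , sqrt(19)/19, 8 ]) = [-2.52, - 2 , sqrt(19)/19,1,sqrt( 17 ),  8 , 8] 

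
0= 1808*0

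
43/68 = 43/68 = 0.63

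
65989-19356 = 46633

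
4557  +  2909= 7466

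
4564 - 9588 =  - 5024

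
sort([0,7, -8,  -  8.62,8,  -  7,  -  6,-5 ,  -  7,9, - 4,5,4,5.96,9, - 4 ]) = [ - 8.62, - 8,  -  7,  -  7,-6, - 5, - 4,-4,0,4, 5,5.96,  7,8,9, 9 ] 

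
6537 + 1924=8461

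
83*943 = 78269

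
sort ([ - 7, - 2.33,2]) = [-7, - 2.33,  2]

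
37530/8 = 4691 +1/4=4691.25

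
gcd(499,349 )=1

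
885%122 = 31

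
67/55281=67/55281 = 0.00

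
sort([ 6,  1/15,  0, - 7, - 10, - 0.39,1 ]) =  [-10, - 7,  -  0.39,  0,1/15,1, 6 ]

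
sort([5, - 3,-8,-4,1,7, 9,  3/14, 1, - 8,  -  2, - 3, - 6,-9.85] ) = [ - 9.85,- 8, - 8,-6, - 4, - 3, - 3, - 2, 3/14,1, 1, 5,7,9 ]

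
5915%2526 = 863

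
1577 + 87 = 1664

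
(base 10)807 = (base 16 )327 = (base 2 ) 1100100111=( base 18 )28f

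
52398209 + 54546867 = 106945076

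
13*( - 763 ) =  - 9919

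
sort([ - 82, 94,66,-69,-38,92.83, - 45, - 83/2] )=[ - 82, -69, - 45, - 83/2,- 38,66,92.83,  94]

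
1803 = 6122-4319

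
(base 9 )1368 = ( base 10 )1034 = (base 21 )275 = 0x40a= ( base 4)100022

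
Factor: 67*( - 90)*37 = - 2^1*3^2*5^1*37^1*67^1  =  - 223110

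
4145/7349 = 4145/7349 = 0.56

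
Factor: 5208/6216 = 31^1*37^(-1 ) = 31/37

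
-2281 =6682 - 8963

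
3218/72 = 1609/36 = 44.69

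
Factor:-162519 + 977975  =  2^5 * 17^1*1499^1 = 815456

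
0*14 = 0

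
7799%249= 80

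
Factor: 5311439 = 7^1*71^1*10687^1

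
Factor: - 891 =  -3^4*11^1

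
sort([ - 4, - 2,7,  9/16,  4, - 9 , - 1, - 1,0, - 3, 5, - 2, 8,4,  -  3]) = [-9, - 4, -3 , - 3, - 2, -2, - 1, - 1 , 0,9/16,4, 4,5, 7,8]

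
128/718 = 64/359 = 0.18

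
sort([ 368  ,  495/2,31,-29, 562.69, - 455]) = [ - 455, - 29,31, 495/2, 368, 562.69 ]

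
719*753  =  541407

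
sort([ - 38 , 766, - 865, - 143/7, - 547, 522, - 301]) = [ - 865, -547, - 301, - 38, - 143/7, 522, 766 ]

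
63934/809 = 63934/809 = 79.03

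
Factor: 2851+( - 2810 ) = 41  =  41^1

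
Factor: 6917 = 6917^1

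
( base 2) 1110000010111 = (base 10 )7191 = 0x1C17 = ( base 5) 212231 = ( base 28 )94n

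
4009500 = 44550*90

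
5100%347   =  242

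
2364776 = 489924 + 1874852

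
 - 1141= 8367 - 9508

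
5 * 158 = 790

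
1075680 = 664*1620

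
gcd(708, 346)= 2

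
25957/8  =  3244+5/8 = 3244.62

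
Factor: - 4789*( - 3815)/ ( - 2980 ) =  - 3654007/596 = - 2^( -2)*7^1*109^1 * 149^ ( - 1) *4789^1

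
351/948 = 117/316 = 0.37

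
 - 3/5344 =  - 3/5344 = -0.00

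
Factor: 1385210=2^1*5^1 * 71^1*1951^1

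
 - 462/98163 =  - 1 + 32567/32721 = -  0.00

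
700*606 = 424200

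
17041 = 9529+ 7512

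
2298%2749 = 2298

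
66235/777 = 66235/777 = 85.24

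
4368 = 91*48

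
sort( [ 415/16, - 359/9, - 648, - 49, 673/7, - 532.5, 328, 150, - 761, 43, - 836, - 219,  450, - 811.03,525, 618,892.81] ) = [ - 836, - 811.03, - 761, - 648, - 532.5, - 219, - 49, - 359/9,415/16,43, 673/7, 150, 328, 450, 525 , 618,892.81]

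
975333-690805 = 284528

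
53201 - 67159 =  - 13958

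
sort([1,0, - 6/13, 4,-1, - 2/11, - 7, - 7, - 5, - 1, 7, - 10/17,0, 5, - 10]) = [ - 10, - 7 , - 7, - 5, - 1, - 1, - 10/17, - 6/13, - 2/11,0,0,1, 4,5, 7]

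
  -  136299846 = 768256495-904556341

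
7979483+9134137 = 17113620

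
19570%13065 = 6505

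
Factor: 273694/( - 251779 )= - 2^1*11^(-1 )*47^ (-1)*281^1 = -  562/517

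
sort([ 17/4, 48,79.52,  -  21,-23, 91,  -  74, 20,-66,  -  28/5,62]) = [ - 74, - 66,  -  23, - 21,-28/5,  17/4, 20, 48, 62,  79.52, 91 ] 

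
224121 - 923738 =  - 699617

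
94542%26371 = 15429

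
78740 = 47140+31600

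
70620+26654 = 97274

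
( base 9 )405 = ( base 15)16e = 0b101001001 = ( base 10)329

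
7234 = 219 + 7015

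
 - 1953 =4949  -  6902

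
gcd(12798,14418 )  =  162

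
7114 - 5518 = 1596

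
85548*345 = 29514060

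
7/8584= 7/8584 = 0.00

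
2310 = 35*66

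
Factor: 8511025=5^2*61^1*5581^1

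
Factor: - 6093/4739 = - 9/7 = -3^2 * 7^(-1 )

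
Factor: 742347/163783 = 3^2*23^( - 1 )*7121^(-1 )*82483^1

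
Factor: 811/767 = 13^( - 1 )* 59^( - 1 )*811^1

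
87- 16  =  71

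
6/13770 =1/2295 = 0.00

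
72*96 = 6912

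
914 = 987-73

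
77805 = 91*855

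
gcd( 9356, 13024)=4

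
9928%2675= 1903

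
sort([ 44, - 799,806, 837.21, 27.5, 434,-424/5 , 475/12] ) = [ - 799, - 424/5, 27.5,475/12, 44, 434,806,837.21]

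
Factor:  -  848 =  - 2^4 * 53^1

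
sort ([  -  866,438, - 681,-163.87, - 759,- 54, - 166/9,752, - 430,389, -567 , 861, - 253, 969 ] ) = [ - 866, - 759, - 681,-567, - 430, - 253, - 163.87, - 54, -166/9,  389 , 438, 752,861,969]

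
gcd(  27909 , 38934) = 63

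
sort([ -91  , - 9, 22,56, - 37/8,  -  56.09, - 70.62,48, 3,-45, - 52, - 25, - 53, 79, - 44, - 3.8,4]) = [-91,  -  70.62, - 56.09, - 53, - 52, - 45 , - 44, - 25, - 9, - 37/8, - 3.8, 3, 4, 22,48, 56,  79]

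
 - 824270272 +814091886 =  - 10178386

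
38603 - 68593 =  - 29990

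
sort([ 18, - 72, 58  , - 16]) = [ - 72,-16,18, 58]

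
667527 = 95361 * 7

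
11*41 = 451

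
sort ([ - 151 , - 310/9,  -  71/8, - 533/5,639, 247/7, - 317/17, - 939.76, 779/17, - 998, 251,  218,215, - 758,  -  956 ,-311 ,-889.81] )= [ - 998, - 956,-939.76 , - 889.81, - 758,-311, - 151 ,-533/5, - 310/9, - 317/17 , - 71/8,247/7,  779/17, 215, 218, 251, 639]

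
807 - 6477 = -5670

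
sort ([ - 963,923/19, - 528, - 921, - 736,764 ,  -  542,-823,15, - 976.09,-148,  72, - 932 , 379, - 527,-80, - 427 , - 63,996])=[ - 976.09, - 963,  -  932, - 921,-823, - 736, - 542,-528, - 527, - 427, - 148, - 80,  -  63  ,  15,923/19,72, 379,764,996]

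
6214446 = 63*98642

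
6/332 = 3/166 = 0.02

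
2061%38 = 9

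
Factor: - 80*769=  - 2^4*5^1*769^1=- 61520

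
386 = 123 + 263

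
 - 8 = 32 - 40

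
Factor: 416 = 2^5*13^1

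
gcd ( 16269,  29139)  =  33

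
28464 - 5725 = 22739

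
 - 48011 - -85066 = 37055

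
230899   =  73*3163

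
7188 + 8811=15999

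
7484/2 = 3742= 3742.00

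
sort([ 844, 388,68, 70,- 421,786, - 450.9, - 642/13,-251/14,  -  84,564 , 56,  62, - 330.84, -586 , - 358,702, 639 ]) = [ - 586,- 450.9, - 421 , - 358, - 330.84,-84,- 642/13, - 251/14, 56 , 62, 68, 70,388,564,639, 702,786, 844]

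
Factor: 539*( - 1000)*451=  - 243089000 = - 2^3*5^3*7^2*11^2*41^1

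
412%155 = 102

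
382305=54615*7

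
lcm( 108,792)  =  2376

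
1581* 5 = 7905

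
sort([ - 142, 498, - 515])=[ - 515, - 142 , 498 ] 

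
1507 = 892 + 615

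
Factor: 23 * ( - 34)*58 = - 2^2*17^1 * 23^1*29^1=- 45356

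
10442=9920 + 522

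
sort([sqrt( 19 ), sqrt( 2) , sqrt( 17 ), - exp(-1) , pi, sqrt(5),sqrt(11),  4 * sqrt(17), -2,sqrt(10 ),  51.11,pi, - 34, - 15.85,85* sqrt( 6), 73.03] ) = [-34,-15.85,-2, - exp( - 1),sqrt(2 ), sqrt (5), pi,pi, sqrt ( 10) , sqrt(11), sqrt( 17), sqrt(19), 4 * sqrt(17), 51.11,73.03, 85*sqrt( 6)]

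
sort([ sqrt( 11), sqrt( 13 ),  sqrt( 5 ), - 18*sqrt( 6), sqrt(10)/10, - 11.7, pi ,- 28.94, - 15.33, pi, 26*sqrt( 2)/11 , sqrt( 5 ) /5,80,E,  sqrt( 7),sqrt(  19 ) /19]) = [-18 * sqrt( 6), - 28.94, - 15.33, - 11.7, sqrt( 19)/19, sqrt(10 ) /10,sqrt (5)/5, sqrt(5 ) , sqrt ( 7),E,pi, pi,  sqrt( 11),26 * sqrt(2 )/11,  sqrt( 13), 80]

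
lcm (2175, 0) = 0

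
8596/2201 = 3 + 1993/2201 = 3.91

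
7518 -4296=3222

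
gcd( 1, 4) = 1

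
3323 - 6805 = -3482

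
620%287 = 46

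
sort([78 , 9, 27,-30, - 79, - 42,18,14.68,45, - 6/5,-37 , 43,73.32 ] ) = [ - 79, - 42, - 37 , - 30, - 6/5,9,14.68,18,27,43, 45 , 73.32,78]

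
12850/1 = 12850 = 12850.00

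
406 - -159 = 565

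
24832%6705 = 4717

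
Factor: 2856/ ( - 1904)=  - 2^( - 1 )*3^1 = - 3/2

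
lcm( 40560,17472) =1135680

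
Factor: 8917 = 37^1*241^1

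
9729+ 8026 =17755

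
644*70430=45356920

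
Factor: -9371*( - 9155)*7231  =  620358372655 =5^1*7^1*1033^1*1831^1*9371^1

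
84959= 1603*53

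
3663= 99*37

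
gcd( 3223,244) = 1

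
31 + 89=120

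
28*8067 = 225876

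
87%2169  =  87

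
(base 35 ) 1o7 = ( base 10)2072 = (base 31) 24Q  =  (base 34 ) 1qw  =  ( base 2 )100000011000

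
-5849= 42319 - 48168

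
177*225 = 39825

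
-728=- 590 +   -  138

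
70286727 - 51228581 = 19058146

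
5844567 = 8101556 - 2256989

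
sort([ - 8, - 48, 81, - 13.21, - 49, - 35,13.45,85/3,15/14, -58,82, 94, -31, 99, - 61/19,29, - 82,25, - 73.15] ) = [- 82, - 73.15, - 58, - 49,  -  48, - 35, - 31, - 13.21, - 8, - 61/19,15/14,  13.45,25 , 85/3, 29,81,82,94, 99 ] 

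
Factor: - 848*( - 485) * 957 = 393594960 = 2^4 * 3^1*5^1*11^1 *29^1*53^1*97^1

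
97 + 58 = 155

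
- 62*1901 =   -  117862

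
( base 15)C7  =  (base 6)511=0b10111011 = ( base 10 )187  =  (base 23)83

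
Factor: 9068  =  2^2*2267^1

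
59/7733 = 59/7733  =  0.01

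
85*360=30600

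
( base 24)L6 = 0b111111110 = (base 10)510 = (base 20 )15a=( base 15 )240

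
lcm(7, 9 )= 63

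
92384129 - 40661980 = 51722149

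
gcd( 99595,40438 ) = 1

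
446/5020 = 223/2510= 0.09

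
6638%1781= 1295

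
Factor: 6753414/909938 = 3376707/454969 = 3^1*454969^( - 1)*1125569^1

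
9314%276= 206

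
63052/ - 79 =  - 63052/79   =  - 798.13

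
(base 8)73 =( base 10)59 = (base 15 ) 3e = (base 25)29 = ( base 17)38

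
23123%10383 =2357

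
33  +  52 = 85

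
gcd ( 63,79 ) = 1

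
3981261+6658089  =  10639350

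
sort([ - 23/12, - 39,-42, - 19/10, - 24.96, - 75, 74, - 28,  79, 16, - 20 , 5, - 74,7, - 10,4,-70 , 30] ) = [- 75, - 74, - 70,-42,-39,-28,-24.96, - 20, - 10, - 23/12, - 19/10, 4,  5, 7, 16,30,  74, 79 ] 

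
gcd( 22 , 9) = 1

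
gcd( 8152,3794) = 2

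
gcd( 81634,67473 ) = 833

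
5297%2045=1207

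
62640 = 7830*8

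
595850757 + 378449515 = 974300272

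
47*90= 4230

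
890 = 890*1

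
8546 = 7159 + 1387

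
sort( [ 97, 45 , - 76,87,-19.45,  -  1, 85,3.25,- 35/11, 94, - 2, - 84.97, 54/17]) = [ - 84.97, - 76, - 19.45,-35/11, -2,-1, 54/17, 3.25,45, 85, 87,94, 97 ] 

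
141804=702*202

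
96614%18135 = 5939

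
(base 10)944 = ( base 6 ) 4212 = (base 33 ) SK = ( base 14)4B6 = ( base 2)1110110000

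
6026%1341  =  662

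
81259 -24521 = 56738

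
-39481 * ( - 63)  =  2487303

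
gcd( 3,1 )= 1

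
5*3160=15800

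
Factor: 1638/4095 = 2^1* 5^( - 1) = 2/5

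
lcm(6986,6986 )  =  6986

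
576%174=54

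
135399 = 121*1119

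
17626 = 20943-3317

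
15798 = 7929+7869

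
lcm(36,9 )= 36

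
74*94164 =6968136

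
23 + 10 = 33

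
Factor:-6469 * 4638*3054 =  - 91629839988 = - 2^2*3^2*509^1*773^1*6469^1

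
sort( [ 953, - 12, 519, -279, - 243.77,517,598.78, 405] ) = [  -  279,-243.77,-12,405,517, 519,  598.78,953 ]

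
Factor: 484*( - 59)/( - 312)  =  2^(  -  1)*3^( - 1)*11^2*13^( -1)*59^1=7139/78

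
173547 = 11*15777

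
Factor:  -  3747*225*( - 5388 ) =2^2*3^4*5^2*449^1*1249^1 = 4542488100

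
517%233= 51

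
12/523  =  12/523= 0.02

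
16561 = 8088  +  8473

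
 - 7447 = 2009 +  - 9456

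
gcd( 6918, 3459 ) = 3459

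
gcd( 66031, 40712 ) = 7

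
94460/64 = 23615/16 = 1475.94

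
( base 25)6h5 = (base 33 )3RM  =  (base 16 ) 1054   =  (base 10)4180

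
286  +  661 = 947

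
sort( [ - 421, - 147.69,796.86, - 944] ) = [ - 944, - 421, - 147.69,796.86] 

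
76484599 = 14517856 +61966743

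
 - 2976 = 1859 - 4835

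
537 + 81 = 618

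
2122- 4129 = -2007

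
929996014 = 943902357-13906343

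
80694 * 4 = 322776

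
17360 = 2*8680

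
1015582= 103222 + 912360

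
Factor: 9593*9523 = 53^1*89^1*107^1*181^1 = 91354139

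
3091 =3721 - 630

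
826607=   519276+307331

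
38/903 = 38/903  =  0.04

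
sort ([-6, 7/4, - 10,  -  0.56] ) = [ - 10, - 6, - 0.56, 7/4]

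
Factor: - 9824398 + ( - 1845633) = -11670031^1 = - 11670031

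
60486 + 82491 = 142977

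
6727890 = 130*51753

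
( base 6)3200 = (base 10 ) 720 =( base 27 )qi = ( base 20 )1G0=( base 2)1011010000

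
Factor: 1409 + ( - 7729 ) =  - 2^4*5^1*79^1=-6320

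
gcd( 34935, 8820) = 15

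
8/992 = 1/124 =0.01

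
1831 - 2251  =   - 420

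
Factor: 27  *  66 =1782=2^1* 3^4*11^1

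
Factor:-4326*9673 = - 2^1 * 3^1* 7^1*17^1*103^1*569^1 = - 41845398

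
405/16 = 25 + 5/16 = 25.31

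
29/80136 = 29/80136 = 0.00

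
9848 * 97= 955256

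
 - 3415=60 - 3475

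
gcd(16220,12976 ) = 3244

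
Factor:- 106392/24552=-13/3 = - 3^( - 1)*13^1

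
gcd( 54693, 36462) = 18231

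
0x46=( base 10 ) 70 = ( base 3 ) 2121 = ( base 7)130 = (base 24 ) 2M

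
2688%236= 92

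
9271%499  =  289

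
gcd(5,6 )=1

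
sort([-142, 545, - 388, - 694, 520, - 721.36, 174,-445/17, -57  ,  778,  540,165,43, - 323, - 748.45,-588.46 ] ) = [  -  748.45, - 721.36,- 694, - 588.46,-388, - 323, - 142,-57,  -  445/17,43,  165,174,520, 540,545,778 ] 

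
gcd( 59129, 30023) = 7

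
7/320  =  7/320 = 0.02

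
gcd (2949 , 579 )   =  3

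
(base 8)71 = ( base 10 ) 57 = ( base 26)25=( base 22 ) 2D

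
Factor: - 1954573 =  - 1954573^1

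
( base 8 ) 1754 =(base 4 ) 33230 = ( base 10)1004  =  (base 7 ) 2633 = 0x3ec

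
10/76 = 5/38 = 0.13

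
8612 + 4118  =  12730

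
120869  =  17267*7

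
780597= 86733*9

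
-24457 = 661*( - 37)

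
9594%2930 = 804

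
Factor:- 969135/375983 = -3^1*5^1*64609^1 * 375983^( - 1)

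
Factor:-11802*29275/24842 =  - 172751775/12421 = -  3^1*5^2*7^1*281^1*1171^1*12421^ ( - 1 ) 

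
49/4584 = 49/4584 = 0.01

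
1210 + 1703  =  2913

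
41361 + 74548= 115909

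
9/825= 3/275 = 0.01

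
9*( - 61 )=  - 549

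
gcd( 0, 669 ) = 669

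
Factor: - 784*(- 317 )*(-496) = -2^8*7^2*31^1 * 317^1 = -123269888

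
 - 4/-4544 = 1/1136 = 0.00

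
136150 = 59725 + 76425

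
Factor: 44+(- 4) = 2^3 * 5^1 = 40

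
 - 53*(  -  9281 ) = 491893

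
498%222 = 54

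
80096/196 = 408 + 32/49= 408.65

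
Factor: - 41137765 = -5^1 * 8227553^1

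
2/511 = 2/511 = 0.00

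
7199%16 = 15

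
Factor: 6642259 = 13^1*510943^1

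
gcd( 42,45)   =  3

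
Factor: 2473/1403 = 23^(-1 )*61^( - 1 )*2473^1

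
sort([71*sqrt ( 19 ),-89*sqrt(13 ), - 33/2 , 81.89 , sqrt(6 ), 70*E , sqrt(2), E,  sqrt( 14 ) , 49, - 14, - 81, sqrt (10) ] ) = [ - 89*sqrt(13 ),- 81, - 33/2, - 14, sqrt(2),sqrt(6 ),E , sqrt (10 ) , sqrt(14), 49,81.89, 70*E , 71 *sqrt( 19)]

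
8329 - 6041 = 2288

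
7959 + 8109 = 16068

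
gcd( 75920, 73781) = 1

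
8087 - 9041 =-954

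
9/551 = 9/551  =  0.02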